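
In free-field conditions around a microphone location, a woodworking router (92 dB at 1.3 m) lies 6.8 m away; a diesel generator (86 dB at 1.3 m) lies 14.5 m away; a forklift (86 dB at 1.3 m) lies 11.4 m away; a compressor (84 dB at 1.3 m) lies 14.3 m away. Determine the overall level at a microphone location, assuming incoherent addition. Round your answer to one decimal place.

78.3 dB

Apply inverse-square spreading to bring every level to the receiver, then sum 10^(L/10).
woodworking router: 92 − 20·log₁₀(6.8/1.3) = 92 − 14.37 = 77.63 dB.
diesel generator: 86 − 20·log₁₀(14.5/1.3) = 86 − 20.95 = 65.05 dB.
forklift: 86 − 20·log₁₀(11.4/1.3) = 86 − 18.86 = 67.14 dB.
compressor: 84 − 20·log₁₀(14.3/1.3) = 84 − 20.83 = 63.17 dB.
Σ 10^(L/10) = 6.838e+07 → L_total = 10·log₁₀(6.838e+07) = 78.35 dB.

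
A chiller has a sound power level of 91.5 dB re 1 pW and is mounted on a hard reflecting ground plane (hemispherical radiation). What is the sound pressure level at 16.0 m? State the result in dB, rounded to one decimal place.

59.4 dB

L_p = L_w − 10·log₁₀(2π·r²) with r = 16.0 m.
2π·r² = 1608 m², 10·log₁₀ of that is 32.064 dB.
L_p = 91.5 − 32.064 = 59.44 dB.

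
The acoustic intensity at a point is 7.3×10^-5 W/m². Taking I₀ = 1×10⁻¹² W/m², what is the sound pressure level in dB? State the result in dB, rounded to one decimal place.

I/I₀ = 7.3×10^-5/10⁻¹² = 7.3×10^7, and L = 10·log₁₀(I/I₀).
L = 10·(0.8633 + 7) = 78.63 dB.

78.6 dB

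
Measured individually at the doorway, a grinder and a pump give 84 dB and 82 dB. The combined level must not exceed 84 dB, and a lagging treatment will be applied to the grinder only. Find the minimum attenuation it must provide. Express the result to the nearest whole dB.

The untreated sources together contribute 10^(82/10) = 1.585e+08, i.e. 82.00 dB.
The limit corresponds to 10^(84/10) = 2.512e+08; subtracting the fixed part leaves 9.270e+07 for the grinder, i.e. 79.67 dB.
Required insertion loss = 84 − 79.67 = 4.33 dB.

4 dB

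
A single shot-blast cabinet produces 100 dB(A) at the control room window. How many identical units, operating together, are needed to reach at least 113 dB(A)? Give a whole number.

N identical sources give L₁ + 10·log₁₀ N, so require 10·log₁₀ N ≥ 113 − 100 = 13.0 dB.
N ≥ 10^(13.0/10) = 19.953, so N = 20.

20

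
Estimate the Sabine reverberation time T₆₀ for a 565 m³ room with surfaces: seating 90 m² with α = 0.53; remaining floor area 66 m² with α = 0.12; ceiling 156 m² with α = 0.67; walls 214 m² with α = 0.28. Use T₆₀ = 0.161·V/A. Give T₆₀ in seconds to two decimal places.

0.41 s

Total absorption A = 90·0.53 + 66·0.12 + 156·0.67 + 214·0.28 = 220.06 m² sabins.
T₆₀ = 0.161 × 565 / 220.06 = 0.413 s.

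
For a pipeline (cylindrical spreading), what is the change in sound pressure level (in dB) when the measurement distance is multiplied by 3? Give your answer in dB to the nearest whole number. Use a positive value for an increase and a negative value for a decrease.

-5 dB

A line source loses 3 dB per doubling of distance; generally ΔL = −10·log₁₀(r₂/r₁).
ΔL = −10·log₁₀(3) = -4.77 dB.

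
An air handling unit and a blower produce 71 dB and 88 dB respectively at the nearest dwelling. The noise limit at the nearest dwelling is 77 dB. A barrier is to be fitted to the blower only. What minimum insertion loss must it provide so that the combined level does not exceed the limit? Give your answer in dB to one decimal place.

12.3 dB

Everything except the blower sums to 10^(71/10) = 1.259e+07 in linear terms, 71.00 dB.
The limit corresponds to 10^(77/10) = 5.012e+07; subtracting the fixed part leaves 3.753e+07 for the blower, i.e. 75.74 dB.
So the blower must be reduced from 88 to 75.74 dB: IL = 12.26 dB.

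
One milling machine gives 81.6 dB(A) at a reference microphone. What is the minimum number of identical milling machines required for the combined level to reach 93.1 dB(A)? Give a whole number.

The shortfall is 93.1 − 81.6 = 11.5 dB, and N units add 10·log₁₀ N, so need 10·log₁₀ N ≥ 11.5.
N ≥ 10^(11.5/10) = 14.125, so N = 15.

15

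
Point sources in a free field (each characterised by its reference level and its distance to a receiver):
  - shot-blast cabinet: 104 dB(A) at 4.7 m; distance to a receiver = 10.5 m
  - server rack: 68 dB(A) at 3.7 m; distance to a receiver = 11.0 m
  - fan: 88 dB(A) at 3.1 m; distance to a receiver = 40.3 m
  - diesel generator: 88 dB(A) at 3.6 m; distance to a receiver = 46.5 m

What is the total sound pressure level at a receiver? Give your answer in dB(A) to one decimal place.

Propagate each source to the receiver with L = L_ref − 20·log₁₀(r/r_ref), then add intensities.
shot-blast cabinet: 104 − 20·log₁₀(10.5/4.7) = 104 − 6.98 = 97.02 dB(A).
server rack: 68 − 20·log₁₀(11.0/3.7) = 68 − 9.46 = 58.54 dB(A).
fan: 88 − 20·log₁₀(40.3/3.1) = 88 − 22.28 = 65.72 dB(A).
diesel generator: 88 − 20·log₁₀(46.5/3.6) = 88 − 22.22 = 65.78 dB(A).
Σ 10^(L/10) = 5.041e+09 → L_total = 10·log₁₀(5.041e+09) = 97.03 dB(A).

97.0 dB(A)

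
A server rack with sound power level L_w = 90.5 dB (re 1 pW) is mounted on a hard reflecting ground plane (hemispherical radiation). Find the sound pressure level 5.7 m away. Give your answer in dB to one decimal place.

Free-field hemispherical radiation: L_p = L_w − 10·log₁₀(2π·r²), r = 5.7 m.
2π·r² = 204.1 m², 10·log₁₀ of that is 23.099 dB.
L_p = 90.5 − 23.099 = 67.40 dB.

67.4 dB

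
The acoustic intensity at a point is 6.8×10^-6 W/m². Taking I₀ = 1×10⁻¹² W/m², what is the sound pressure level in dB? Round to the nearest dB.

L = 10·log₁₀(I/I₀) = 10·log₁₀(6.8×10^-6/10⁻¹²) = 10·log₁₀(6.8×10^6).
L = 10·(0.8325 + 6) = 68.33 dB.

68 dB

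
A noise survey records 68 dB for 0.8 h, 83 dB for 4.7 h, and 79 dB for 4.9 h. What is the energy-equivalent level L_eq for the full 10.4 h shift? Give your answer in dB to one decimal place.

L_eq = 10·log₁₀[(1/T)·Σ tᵢ·10^(Lᵢ/10)] with T = 10.4 h.
Σ tᵢ·10^(Lᵢ/10) = 0.8·10^(68/10) + 4.7·10^(83/10) + 4.9·10^(79/10) = 1.332e+09.
L_eq = 10·log₁₀(1.332e+09/10.4) = 81.07 dB.

81.1 dB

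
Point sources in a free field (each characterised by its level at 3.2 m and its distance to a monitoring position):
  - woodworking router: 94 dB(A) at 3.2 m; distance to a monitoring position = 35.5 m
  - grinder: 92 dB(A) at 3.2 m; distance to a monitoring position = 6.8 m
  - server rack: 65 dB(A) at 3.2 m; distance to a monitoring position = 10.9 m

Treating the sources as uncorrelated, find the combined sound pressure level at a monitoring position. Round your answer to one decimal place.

Propagate each source to the receiver with L = L_ref − 20·log₁₀(r/r_ref), then add intensities.
woodworking router: 94 − 20·log₁₀(35.5/3.2) = 94 − 20.90 = 73.10 dB(A).
grinder: 92 − 20·log₁₀(6.8/3.2) = 92 − 6.55 = 85.45 dB(A).
server rack: 65 − 20·log₁₀(10.9/3.2) = 65 − 10.65 = 54.35 dB(A).
Σ 10^(L/10) = 3.717e+08 → L_total = 10·log₁₀(3.717e+08) = 85.70 dB(A).

85.7 dB(A)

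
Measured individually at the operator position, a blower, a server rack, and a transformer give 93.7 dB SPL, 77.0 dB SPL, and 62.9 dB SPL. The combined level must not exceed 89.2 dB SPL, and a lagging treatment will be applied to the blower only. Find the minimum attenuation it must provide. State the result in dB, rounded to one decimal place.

The untreated sources together contribute 10^(77.0/10) + 10^(62.9/10) = 5.207e+07, i.e. 77.17 dB SPL.
To meet 89.2 dB SPL overall, the treated blower may contribute at most 10^(89.2/10) − 5.207e+07 = 7.797e+08, i.e. 88.92 dB SPL.
So the blower must be reduced from 93.7 to 88.92 dB SPL: IL = 4.78 dB.

4.8 dB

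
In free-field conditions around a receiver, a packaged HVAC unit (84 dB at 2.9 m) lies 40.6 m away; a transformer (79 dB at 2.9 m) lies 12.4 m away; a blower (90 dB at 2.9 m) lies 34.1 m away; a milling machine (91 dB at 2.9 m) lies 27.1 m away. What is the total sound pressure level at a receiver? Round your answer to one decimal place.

Apply inverse-square spreading to bring every level to the receiver, then sum 10^(L/10).
packaged HVAC unit: 84 − 20·log₁₀(40.6/2.9) = 84 − 22.92 = 61.08 dB.
transformer: 79 − 20·log₁₀(12.4/2.9) = 79 − 12.62 = 66.38 dB.
blower: 90 − 20·log₁₀(34.1/2.9) = 90 − 21.41 = 68.59 dB.
milling machine: 91 − 20·log₁₀(27.1/2.9) = 91 − 19.41 = 71.59 dB.
Σ 10^(L/10) = 2.728e+07 → L_total = 10·log₁₀(2.728e+07) = 74.36 dB.

74.4 dB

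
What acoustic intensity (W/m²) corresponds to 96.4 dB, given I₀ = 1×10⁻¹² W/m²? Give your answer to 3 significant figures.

L = 10·log₁₀(I/I₀) ⇒ I = I₀·10^(L/10) = 10⁻¹² × 10^9.64.

0.00437 W/m²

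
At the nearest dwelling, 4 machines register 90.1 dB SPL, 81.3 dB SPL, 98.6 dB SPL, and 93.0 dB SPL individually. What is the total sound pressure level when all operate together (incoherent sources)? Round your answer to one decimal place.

For uncorrelated sources the intensities add, so convert each level to linear form, sum, and take 10·log₁₀ of the total.
Σ 10^(L/10) = 10^(90.1/10) + 10^(81.3/10) + 10^(98.6/10) + 10^(93.0/10) = 1.040e+10.
L_total = 10·log₁₀(1.040e+10) = 100.17 dB SPL.

100.2 dB SPL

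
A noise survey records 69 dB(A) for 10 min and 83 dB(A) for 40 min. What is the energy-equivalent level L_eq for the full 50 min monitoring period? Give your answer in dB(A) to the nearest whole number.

82 dB(A)

The energy average is taken in the linear domain: L_eq = 10·log₁₀[(Σ tᵢ·10^(Lᵢ/10))/T], T = 50 min.
Σ tᵢ·10^(Lᵢ/10) = 10·10^(69/10) + 40·10^(83/10) = 8.060e+09.
L_eq = 10·log₁₀(8.060e+09/50) = 82.07 dB(A).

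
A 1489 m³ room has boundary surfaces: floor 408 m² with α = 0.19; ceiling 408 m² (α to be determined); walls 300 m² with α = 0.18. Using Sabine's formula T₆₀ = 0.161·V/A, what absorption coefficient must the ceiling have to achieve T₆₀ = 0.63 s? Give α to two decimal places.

Required total absorption A = 0.161·1489/0.63 = 380.52 m².
Absorption from the other surfaces = 408·0.19 + 300·0.18 = 131.52 m², so the ceiling must supply 249.00 m² over 408 m².
α = 249.00/408 = 0.610.

0.61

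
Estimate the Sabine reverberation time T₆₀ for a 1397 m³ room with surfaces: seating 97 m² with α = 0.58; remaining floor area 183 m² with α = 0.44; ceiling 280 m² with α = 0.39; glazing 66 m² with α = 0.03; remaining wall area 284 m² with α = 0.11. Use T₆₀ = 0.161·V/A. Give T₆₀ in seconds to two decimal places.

Total absorption A = 97·0.58 + 183·0.44 + 280·0.39 + 66·0.03 + 284·0.11 = 279.20 m² sabins.
T₆₀ = 0.161 × 1397 / 279.20 = 0.806 s.

0.81 s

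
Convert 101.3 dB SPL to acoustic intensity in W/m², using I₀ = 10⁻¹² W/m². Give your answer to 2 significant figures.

0.013 W/m²

I/I₀ = 10^(101.3/10) = 1.349e+10, so I = 1.349e+10 × 10⁻¹² W/m².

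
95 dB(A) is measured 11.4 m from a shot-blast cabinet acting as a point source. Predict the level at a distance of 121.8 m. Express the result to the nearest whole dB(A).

Spherical spreading from a point source gives a 20·log₁₀(r₂/r₁) drop.
L₂ = 95 − 20·log₁₀(121.8/11.4) = 95 − 20.575 = 74.43 dB(A).

74 dB(A)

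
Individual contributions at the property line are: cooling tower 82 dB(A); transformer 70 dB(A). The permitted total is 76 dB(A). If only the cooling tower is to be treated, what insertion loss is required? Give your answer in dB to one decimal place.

The untreated sources together contribute 10^(70/10) = 1.000e+07, i.e. 70.00 dB(A).
To meet 76 dB(A) overall, the treated cooling tower may contribute at most 10^(76/10) − 1.000e+07 = 2.981e+07, i.e. 74.74 dB(A).
So the cooling tower must be reduced from 82 to 74.74 dB(A): IL = 7.26 dB.

7.3 dB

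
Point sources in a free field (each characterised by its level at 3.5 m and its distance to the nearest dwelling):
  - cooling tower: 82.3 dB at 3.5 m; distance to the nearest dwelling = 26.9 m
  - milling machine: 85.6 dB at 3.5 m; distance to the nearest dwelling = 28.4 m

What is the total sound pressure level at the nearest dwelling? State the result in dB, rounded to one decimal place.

69.2 dB

Propagate each source to the receiver with L = L_ref − 20·log₁₀(r/r_ref), then add intensities.
cooling tower: 82.3 − 20·log₁₀(26.9/3.5) = 82.3 − 17.71 = 64.59 dB.
milling machine: 85.6 − 20·log₁₀(28.4/3.5) = 85.6 − 18.19 = 67.41 dB.
Σ 10^(L/10) = 8.389e+06 → L_total = 10·log₁₀(8.389e+06) = 69.24 dB.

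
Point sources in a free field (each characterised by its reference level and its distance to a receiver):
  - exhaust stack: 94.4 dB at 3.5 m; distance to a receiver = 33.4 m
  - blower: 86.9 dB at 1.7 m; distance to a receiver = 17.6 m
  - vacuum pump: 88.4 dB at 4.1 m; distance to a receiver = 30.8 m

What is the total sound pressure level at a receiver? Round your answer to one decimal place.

First find each source's level at the receiver (point-source: −20·log₁₀(r/r_ref)), then combine on an intensity basis.
exhaust stack: 94.4 − 20·log₁₀(33.4/3.5) = 94.4 − 19.59 = 74.81 dB.
blower: 86.9 − 20·log₁₀(17.6/1.7) = 86.9 − 20.30 = 66.60 dB.
vacuum pump: 88.4 − 20·log₁₀(30.8/4.1) = 88.4 − 17.52 = 70.88 dB.
Σ 10^(L/10) = 4.707e+07 → L_total = 10·log₁₀(4.707e+07) = 76.73 dB.

76.7 dB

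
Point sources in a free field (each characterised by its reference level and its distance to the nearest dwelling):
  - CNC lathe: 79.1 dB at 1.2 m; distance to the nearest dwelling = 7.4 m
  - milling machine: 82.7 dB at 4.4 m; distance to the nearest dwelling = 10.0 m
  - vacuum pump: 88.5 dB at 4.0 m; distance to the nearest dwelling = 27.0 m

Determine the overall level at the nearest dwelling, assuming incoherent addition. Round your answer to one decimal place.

Apply inverse-square spreading to bring every level to the receiver, then sum 10^(L/10).
CNC lathe: 79.1 − 20·log₁₀(7.4/1.2) = 79.1 − 15.80 = 63.30 dB.
milling machine: 82.7 − 20·log₁₀(10.0/4.4) = 82.7 − 7.13 = 75.57 dB.
vacuum pump: 88.5 − 20·log₁₀(27.0/4.0) = 88.5 − 16.59 = 71.91 dB.
Σ 10^(L/10) = 5.373e+07 → L_total = 10·log₁₀(5.373e+07) = 77.30 dB.

77.3 dB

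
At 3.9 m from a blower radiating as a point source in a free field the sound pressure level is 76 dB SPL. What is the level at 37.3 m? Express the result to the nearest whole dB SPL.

Spherical spreading from a point source gives a 20·log₁₀(r₂/r₁) drop.
L₂ = 76 − 20·log₁₀(37.3/3.9) = 76 − 19.613 = 56.39 dB SPL.

56 dB SPL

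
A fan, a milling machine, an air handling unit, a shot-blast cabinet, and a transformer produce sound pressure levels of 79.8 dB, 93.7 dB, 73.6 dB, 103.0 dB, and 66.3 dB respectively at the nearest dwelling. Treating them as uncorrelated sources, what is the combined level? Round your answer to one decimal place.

103.5 dB

Incoherent sources combine by intensity addition: L_total = 10·log₁₀(Σ 10^(L_i/10)).
Σ 10^(L/10) = 10^(79.8/10) + 10^(93.7/10) + 10^(73.6/10) + 10^(103.0/10) + 10^(66.3/10) = 2.242e+10.
L_total = 10·log₁₀(2.242e+10) = 103.51 dB.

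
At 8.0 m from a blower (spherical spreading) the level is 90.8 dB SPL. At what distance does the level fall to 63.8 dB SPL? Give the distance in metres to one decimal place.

179.1 m

The 27.0 dB drop corresponds to a distance ratio of 10^(27.0/20) for a point source.
r₂ = 8.0·10^((90.8−63.8)/20) = 8.0·10^(27.0/20) = 179.10 m.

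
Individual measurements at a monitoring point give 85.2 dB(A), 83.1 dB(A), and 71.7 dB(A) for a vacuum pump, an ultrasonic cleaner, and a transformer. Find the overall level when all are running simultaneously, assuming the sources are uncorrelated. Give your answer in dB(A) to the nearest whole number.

87 dB(A)

For uncorrelated sources the intensities add, so convert each level to linear form, sum, and take 10·log₁₀ of the total.
Σ 10^(L/10) = 10^(85.2/10) + 10^(83.1/10) + 10^(71.7/10) = 5.501e+08.
L_total = 10·log₁₀(5.501e+08) = 87.40 dB(A).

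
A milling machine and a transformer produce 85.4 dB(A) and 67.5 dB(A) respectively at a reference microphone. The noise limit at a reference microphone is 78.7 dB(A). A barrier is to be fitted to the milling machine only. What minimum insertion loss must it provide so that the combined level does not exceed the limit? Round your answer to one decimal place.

Everything except the milling machine sums to 10^(67.5/10) = 5.623e+06 in linear terms, 67.50 dB(A).
The limit corresponds to 10^(78.7/10) = 7.413e+07; subtracting the fixed part leaves 6.851e+07 for the milling machine, i.e. 78.36 dB(A).
So the milling machine must be reduced from 85.4 to 78.36 dB(A): IL = 7.04 dB.

7.0 dB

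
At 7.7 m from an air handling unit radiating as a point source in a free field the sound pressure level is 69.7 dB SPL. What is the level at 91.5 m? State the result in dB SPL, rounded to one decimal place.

48.2 dB SPL

For a point source, L₂ = L₁ − 20·log₁₀(r₂/r₁).
L₂ = 69.7 − 20·log₁₀(91.5/7.7) = 69.7 − 21.499 = 48.20 dB SPL.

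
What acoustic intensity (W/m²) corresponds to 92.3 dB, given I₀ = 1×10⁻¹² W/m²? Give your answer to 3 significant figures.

0.00170 W/m²

I/I₀ = 10^(92.3/10) = 1.698e+09, so I = 1.698e+09 × 10⁻¹² W/m².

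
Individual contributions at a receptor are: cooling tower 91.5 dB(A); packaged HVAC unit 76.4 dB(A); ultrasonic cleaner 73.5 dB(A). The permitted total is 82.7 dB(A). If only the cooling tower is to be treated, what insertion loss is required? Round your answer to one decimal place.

10.7 dB

The untreated sources together contribute 10^(76.4/10) + 10^(73.5/10) = 6.604e+07, i.e. 78.20 dB(A).
The limit corresponds to 10^(82.7/10) = 1.862e+08; subtracting the fixed part leaves 1.202e+08 for the cooling tower, i.e. 80.80 dB(A).
Required insertion loss = 91.5 − 80.80 = 10.70 dB.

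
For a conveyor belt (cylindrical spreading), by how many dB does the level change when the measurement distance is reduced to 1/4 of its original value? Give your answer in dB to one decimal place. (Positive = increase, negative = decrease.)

+6.0 dB

With cylindrical spreading the level changes by −10·log₁₀(r₂/r₁).
ΔL = −10·log₁₀(0.25) = +6.02 dB.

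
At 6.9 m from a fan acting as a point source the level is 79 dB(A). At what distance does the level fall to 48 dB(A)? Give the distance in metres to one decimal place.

For a point source L₁ − L₂ = 20·log₁₀(r₂/r₁), so r₂ = r₁·10^((L₁−L₂)/20).
r₂ = 6.9·10^((79−48)/20) = 6.9·10^(31.0/20) = 244.82 m.

244.8 m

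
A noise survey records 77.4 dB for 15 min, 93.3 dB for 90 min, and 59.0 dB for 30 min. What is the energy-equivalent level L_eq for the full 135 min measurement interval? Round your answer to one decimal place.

91.6 dB

L_eq = 10·log₁₀[(1/T)·Σ tᵢ·10^(Lᵢ/10)] with T = 135 min.
Σ tᵢ·10^(Lᵢ/10) = 15·10^(77.4/10) + 90·10^(93.3/10) + 30·10^(59.0/10) = 1.933e+11.
L_eq = 10·log₁₀(1.933e+11/135) = 91.56 dB.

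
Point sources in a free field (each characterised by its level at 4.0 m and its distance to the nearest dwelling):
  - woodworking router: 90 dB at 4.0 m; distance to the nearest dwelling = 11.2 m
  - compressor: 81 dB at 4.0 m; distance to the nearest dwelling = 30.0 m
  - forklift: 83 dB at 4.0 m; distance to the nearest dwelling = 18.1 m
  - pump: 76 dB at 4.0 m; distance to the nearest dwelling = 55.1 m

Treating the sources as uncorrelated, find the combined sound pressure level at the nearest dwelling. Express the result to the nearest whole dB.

Apply inverse-square spreading to bring every level to the receiver, then sum 10^(L/10).
woodworking router: 90 − 20·log₁₀(11.2/4.0) = 90 − 8.94 = 81.06 dB.
compressor: 81 − 20·log₁₀(30.0/4.0) = 81 − 17.50 = 63.50 dB.
forklift: 83 − 20·log₁₀(18.1/4.0) = 83 − 13.11 = 69.89 dB.
pump: 76 − 20·log₁₀(55.1/4.0) = 76 − 22.78 = 53.22 dB.
Σ 10^(L/10) = 1.397e+08 → L_total = 10·log₁₀(1.397e+08) = 81.45 dB.

81 dB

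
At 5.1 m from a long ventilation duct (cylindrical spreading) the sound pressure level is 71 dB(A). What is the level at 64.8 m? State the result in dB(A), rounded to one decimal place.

For a line source, L₂ = L₁ − 10·log₁₀(r₂/r₁).
L₂ = 71 − 10·log₁₀(64.8/5.1) = 71 − 11.040 = 59.96 dB(A).

60.0 dB(A)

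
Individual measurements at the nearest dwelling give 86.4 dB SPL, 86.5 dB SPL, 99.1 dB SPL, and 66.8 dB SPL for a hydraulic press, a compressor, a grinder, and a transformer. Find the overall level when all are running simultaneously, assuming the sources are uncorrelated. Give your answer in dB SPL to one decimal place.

For uncorrelated sources the intensities add, so convert each level to linear form, sum, and take 10·log₁₀ of the total.
Σ 10^(L/10) = 10^(86.4/10) + 10^(86.5/10) + 10^(99.1/10) + 10^(66.8/10) = 9.016e+09.
L_total = 10·log₁₀(9.016e+09) = 99.55 dB SPL.

99.6 dB SPL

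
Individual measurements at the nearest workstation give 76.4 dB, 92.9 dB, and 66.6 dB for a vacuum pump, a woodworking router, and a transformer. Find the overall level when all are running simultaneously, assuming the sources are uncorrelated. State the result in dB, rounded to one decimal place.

For uncorrelated sources the intensities add, so convert each level to linear form, sum, and take 10·log₁₀ of the total.
Σ 10^(L/10) = 10^(76.4/10) + 10^(92.9/10) + 10^(66.6/10) = 1.998e+09.
L_total = 10·log₁₀(1.998e+09) = 93.01 dB.

93.0 dB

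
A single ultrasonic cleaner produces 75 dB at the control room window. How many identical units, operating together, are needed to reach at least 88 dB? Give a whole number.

Need L₁ + 10·log₁₀ N ≥ 88, i.e. log₁₀ N ≥ 1.30.
N ≥ 10^(13.0/10) = 19.953, so N = 20.

20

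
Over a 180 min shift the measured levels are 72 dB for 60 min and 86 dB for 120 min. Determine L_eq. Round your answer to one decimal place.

84.3 dB

Weight each interval's intensity by its duration and average over T = 180 min:
Σ tᵢ·10^(Lᵢ/10) = 60·10^(72/10) + 120·10^(86/10) = 4.872e+10.
L_eq = 10·log₁₀(4.872e+10/180) = 84.32 dB.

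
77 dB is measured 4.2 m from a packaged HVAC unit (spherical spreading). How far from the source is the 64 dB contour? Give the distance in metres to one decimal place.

Point-source spreading drops the level by 20·log₁₀(r₂/r₁); inverting, r₂/r₁ = 10^(ΔL/20).
r₂ = 4.2·10^((77−64)/20) = 4.2·10^(13.0/20) = 18.76 m.

18.8 m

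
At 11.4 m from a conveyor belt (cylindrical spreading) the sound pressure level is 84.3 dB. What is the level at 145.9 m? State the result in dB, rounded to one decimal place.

73.2 dB

Line-source attenuation: ΔL = 10·log₁₀(r₂/r₁) = 10·log₁₀(145.9/11.4) = 11.072 dB.
L₂ = 84.3 − 10·log₁₀(145.9/11.4) = 84.3 − 11.072 = 73.23 dB.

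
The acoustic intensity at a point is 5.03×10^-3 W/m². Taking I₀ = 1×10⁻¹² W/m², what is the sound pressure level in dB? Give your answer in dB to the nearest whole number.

97 dB

L = 10·log₁₀(I/I₀) = 10·log₁₀(5.03×10^-3/10⁻¹²) = 10·log₁₀(5.03×10^9).
L = 10·(0.7016 + 9) = 97.02 dB.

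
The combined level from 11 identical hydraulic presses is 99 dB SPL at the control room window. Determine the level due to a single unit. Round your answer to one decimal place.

Dividing the total intensity by 11 lowers the level by 10·log₁₀ 11 = 10.414 dB: L₁ = 99 − 10.414.

88.6 dB SPL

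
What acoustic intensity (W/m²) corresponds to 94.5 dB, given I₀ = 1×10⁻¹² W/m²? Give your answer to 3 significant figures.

I/I₀ = 10^(94.5/10) = 2.818e+09, so I = 2.818e+09 × 10⁻¹² W/m².

0.00282 W/m²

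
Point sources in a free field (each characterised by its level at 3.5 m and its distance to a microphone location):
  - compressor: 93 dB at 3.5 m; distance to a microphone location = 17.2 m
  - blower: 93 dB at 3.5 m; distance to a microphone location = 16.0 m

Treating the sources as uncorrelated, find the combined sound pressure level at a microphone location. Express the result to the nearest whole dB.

83 dB

Apply inverse-square spreading to bring every level to the receiver, then sum 10^(L/10).
compressor: 93 − 20·log₁₀(17.2/3.5) = 93 − 13.83 = 79.17 dB.
blower: 93 − 20·log₁₀(16.0/3.5) = 93 − 13.20 = 79.80 dB.
Σ 10^(L/10) = 1.781e+08 → L_total = 10·log₁₀(1.781e+08) = 82.51 dB.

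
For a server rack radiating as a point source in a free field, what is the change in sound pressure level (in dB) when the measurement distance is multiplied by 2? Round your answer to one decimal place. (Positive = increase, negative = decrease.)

-6.0 dB

Point-source spreading: ΔL = −20·log₁₀(r₂/r₁).
ΔL = −20·log₁₀(2) = -6.02 dB.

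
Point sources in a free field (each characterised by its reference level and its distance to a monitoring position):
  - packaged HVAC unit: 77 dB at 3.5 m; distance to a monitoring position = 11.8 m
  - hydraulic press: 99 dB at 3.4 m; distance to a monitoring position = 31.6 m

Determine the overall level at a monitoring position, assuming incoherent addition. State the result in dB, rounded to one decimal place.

Propagate each source to the receiver with L = L_ref − 20·log₁₀(r/r_ref), then add intensities.
packaged HVAC unit: 77 − 20·log₁₀(11.8/3.5) = 77 − 10.56 = 66.44 dB.
hydraulic press: 99 − 20·log₁₀(31.6/3.4) = 99 − 19.36 = 79.64 dB.
Σ 10^(L/10) = 9.637e+07 → L_total = 10·log₁₀(9.637e+07) = 79.84 dB.

79.8 dB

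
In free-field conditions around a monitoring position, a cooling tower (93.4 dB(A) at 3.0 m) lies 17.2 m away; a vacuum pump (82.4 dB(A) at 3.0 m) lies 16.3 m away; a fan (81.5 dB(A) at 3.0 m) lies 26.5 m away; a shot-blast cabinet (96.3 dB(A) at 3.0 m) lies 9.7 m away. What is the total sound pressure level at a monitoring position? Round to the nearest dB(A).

Propagate each source to the receiver with L = L_ref − 20·log₁₀(r/r_ref), then add intensities.
cooling tower: 93.4 − 20·log₁₀(17.2/3.0) = 93.4 − 15.17 = 78.23 dB(A).
vacuum pump: 82.4 − 20·log₁₀(16.3/3.0) = 82.4 − 14.70 = 67.70 dB(A).
fan: 81.5 − 20·log₁₀(26.5/3.0) = 81.5 − 18.92 = 62.58 dB(A).
shot-blast cabinet: 96.3 − 20·log₁₀(9.7/3.0) = 96.3 − 10.19 = 86.11 dB(A).
Σ 10^(L/10) = 4.823e+08 → L_total = 10·log₁₀(4.823e+08) = 86.83 dB(A).

87 dB(A)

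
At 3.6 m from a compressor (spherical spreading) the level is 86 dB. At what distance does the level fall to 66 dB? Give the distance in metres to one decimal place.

36.0 m

For a point source L₁ − L₂ = 20·log₁₀(r₂/r₁), so r₂ = r₁·10^((L₁−L₂)/20).
r₂ = 3.6·10^((86−66)/20) = 3.6·10^(20.0/20) = 36.00 m.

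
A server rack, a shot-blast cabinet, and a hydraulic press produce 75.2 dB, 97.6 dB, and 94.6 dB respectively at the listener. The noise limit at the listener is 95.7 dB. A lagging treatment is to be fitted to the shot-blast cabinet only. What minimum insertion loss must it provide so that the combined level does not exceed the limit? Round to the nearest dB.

9 dB

The untreated sources together contribute 10^(75.2/10) + 10^(94.6/10) = 2.917e+09, i.e. 94.65 dB.
To meet 95.7 dB overall, the treated shot-blast cabinet may contribute at most 10^(95.7/10) − 2.917e+09 = 7.982e+08, i.e. 89.02 dB.
So the shot-blast cabinet must be reduced from 97.6 to 89.02 dB: IL = 8.58 dB.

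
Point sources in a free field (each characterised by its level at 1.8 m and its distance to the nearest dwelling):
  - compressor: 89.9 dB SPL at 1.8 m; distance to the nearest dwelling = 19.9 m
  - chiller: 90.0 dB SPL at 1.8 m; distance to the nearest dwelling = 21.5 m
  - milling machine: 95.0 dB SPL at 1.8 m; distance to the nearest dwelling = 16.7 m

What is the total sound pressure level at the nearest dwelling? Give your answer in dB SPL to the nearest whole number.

77 dB SPL

Propagate each source to the receiver with L = L_ref − 20·log₁₀(r/r_ref), then add intensities.
compressor: 89.9 − 20·log₁₀(19.9/1.8) = 89.9 − 20.87 = 69.03 dB SPL.
chiller: 90.0 − 20·log₁₀(21.5/1.8) = 90.0 − 21.54 = 68.46 dB SPL.
milling machine: 95.0 − 20·log₁₀(16.7/1.8) = 95.0 − 19.35 = 75.65 dB SPL.
Σ 10^(L/10) = 5.174e+07 → L_total = 10·log₁₀(5.174e+07) = 77.14 dB SPL.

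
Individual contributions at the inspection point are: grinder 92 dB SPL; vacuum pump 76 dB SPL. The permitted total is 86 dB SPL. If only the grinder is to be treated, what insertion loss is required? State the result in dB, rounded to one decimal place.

Everything except the grinder sums to 10^(76/10) = 3.981e+07 in linear terms, 76.00 dB SPL.
The limit corresponds to 10^(86/10) = 3.981e+08; subtracting the fixed part leaves 3.583e+08 for the grinder, i.e. 85.54 dB SPL.
Required insertion loss = 92 − 85.54 = 6.46 dB.

6.5 dB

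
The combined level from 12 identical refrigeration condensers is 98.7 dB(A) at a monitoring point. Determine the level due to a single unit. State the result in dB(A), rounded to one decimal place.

87.9 dB(A)

Dividing the total intensity by 12 lowers the level by 10·log₁₀ 12 = 10.792 dB: L₁ = 98.7 − 10.792.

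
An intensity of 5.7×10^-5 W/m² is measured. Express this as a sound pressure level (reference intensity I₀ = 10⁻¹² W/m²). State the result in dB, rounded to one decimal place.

77.6 dB

I/I₀ = 5.7×10^-5/10⁻¹² = 5.7×10^7, and L = 10·log₁₀(I/I₀).
L = 10·(0.7559 + 7) = 77.56 dB.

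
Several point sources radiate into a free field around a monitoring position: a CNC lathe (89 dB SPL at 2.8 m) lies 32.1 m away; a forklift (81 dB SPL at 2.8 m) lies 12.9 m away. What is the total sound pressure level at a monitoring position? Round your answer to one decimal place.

70.8 dB SPL

Apply inverse-square spreading to bring every level to the receiver, then sum 10^(L/10).
CNC lathe: 89 − 20·log₁₀(32.1/2.8) = 89 − 21.19 = 67.81 dB SPL.
forklift: 81 − 20·log₁₀(12.9/2.8) = 81 − 13.27 = 67.73 dB SPL.
Σ 10^(L/10) = 1.197e+07 → L_total = 10·log₁₀(1.197e+07) = 70.78 dB SPL.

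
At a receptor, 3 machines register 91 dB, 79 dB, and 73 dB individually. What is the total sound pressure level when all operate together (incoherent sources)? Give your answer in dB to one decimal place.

For uncorrelated sources the intensities add, so convert each level to linear form, sum, and take 10·log₁₀ of the total.
Σ 10^(L/10) = 10^(91/10) + 10^(79/10) + 10^(73/10) = 1.358e+09.
L_total = 10·log₁₀(1.358e+09) = 91.33 dB.

91.3 dB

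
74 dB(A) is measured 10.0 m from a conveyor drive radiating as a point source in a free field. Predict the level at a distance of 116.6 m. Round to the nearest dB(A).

Point-source attenuation: ΔL = 20·log₁₀(r₂/r₁) = 20·log₁₀(116.6/10.0) = 21.334 dB.
L₂ = 74 − 20·log₁₀(116.6/10.0) = 74 − 21.334 = 52.67 dB(A).

53 dB(A)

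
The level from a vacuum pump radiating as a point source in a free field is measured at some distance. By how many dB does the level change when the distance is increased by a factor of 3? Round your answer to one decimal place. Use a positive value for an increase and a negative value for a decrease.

Point-source spreading: ΔL = −20·log₁₀(r₂/r₁).
ΔL = −20·log₁₀(3) = -9.54 dB.

-9.5 dB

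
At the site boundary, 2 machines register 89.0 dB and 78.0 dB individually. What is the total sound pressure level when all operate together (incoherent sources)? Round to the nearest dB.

For uncorrelated sources the intensities add, so convert each level to linear form, sum, and take 10·log₁₀ of the total.
Σ 10^(L/10) = 10^(89.0/10) + 10^(78.0/10) = 8.574e+08.
L_total = 10·log₁₀(8.574e+08) = 89.33 dB.

89 dB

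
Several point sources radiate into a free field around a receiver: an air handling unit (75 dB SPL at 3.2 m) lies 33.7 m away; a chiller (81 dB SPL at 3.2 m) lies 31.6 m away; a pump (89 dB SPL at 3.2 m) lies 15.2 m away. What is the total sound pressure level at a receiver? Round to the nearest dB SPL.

Propagate each source to the receiver with L = L_ref − 20·log₁₀(r/r_ref), then add intensities.
air handling unit: 75 − 20·log₁₀(33.7/3.2) = 75 − 20.45 = 54.55 dB SPL.
chiller: 81 − 20·log₁₀(31.6/3.2) = 81 − 19.89 = 61.11 dB SPL.
pump: 89 − 20·log₁₀(15.2/3.2) = 89 − 13.53 = 75.47 dB SPL.
Σ 10^(L/10) = 3.678e+07 → L_total = 10·log₁₀(3.678e+07) = 75.66 dB SPL.

76 dB SPL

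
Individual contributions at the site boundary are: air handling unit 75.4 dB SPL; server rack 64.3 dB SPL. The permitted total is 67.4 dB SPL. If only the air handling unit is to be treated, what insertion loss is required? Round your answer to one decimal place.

The untreated sources together contribute 10^(64.3/10) = 2.692e+06, i.e. 64.30 dB SPL.
To meet 67.4 dB SPL overall, the treated air handling unit may contribute at most 10^(67.4/10) − 2.692e+06 = 2.804e+06, i.e. 64.48 dB SPL.
So the air handling unit must be reduced from 75.4 to 64.48 dB SPL: IL = 10.92 dB.

10.9 dB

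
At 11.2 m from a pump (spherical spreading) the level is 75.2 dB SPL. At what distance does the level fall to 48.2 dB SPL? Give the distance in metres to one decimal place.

The 27.0 dB drop corresponds to a distance ratio of 10^(27.0/20) for a point source.
r₂ = 11.2·10^((75.2−48.2)/20) = 11.2·10^(27.0/20) = 250.74 m.

250.7 m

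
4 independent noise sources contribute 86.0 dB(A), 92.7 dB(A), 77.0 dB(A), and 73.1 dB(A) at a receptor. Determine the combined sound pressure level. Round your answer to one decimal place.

For uncorrelated sources the intensities add, so convert each level to linear form, sum, and take 10·log₁₀ of the total.
Σ 10^(L/10) = 10^(86.0/10) + 10^(92.7/10) + 10^(77.0/10) + 10^(73.1/10) = 2.331e+09.
L_total = 10·log₁₀(2.331e+09) = 93.67 dB(A).

93.7 dB(A)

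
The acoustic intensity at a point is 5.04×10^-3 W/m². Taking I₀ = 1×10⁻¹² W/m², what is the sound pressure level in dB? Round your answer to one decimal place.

97.0 dB

L = 10·log₁₀(I/I₀) = 10·log₁₀(5.04×10^-3/10⁻¹²) = 10·log₁₀(5.04×10^9).
L = 10·(0.7024 + 9) = 97.02 dB.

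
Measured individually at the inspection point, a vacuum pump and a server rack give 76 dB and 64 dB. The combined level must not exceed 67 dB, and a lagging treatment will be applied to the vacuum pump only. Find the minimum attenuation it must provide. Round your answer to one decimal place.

12.0 dB

The untreated sources together contribute 10^(64/10) = 2.512e+06, i.e. 64.00 dB.
The limit corresponds to 10^(67/10) = 5.012e+06; subtracting the fixed part leaves 2.500e+06 for the vacuum pump, i.e. 63.98 dB.
So the vacuum pump must be reduced from 76 to 63.98 dB: IL = 12.02 dB.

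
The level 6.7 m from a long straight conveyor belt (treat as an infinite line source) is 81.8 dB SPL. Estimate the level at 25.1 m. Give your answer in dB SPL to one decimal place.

76.1 dB SPL

Cylindrical spreading from a line source gives a 10·log₁₀(r₂/r₁) drop.
L₂ = 81.8 − 10·log₁₀(25.1/6.7) = 81.8 − 5.736 = 76.06 dB SPL.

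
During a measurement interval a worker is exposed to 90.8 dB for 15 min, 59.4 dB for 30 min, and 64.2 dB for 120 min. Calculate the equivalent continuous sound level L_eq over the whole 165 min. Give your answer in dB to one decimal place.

Weight each interval's intensity by its duration and average over T = 165 min:
Σ tᵢ·10^(Lᵢ/10) = 15·10^(90.8/10) + 30·10^(59.4/10) + 120·10^(64.2/10) = 1.838e+10.
L_eq = 10·log₁₀(1.838e+10/165) = 80.47 dB.

80.5 dB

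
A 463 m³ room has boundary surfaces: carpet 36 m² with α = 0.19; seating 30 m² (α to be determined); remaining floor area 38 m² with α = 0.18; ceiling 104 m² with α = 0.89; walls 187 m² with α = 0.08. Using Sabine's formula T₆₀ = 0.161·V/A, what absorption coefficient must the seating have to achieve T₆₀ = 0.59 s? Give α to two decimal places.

0.17

From T₆₀ = 0.161·V/A, the target T₆₀ = 0.59 s needs A = 0.161·463/0.59 = 126.34 m².
Absorption from the other surfaces = 36·0.19 + 38·0.18 + 104·0.89 + 187·0.08 = 121.20 m², so the seating must supply 5.14 m² over 30 m².
α = 5.14/30 = 0.171.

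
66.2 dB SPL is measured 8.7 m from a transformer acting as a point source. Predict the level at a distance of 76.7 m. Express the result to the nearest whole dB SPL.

Spherical spreading from a point source gives a 20·log₁₀(r₂/r₁) drop.
L₂ = 66.2 − 20·log₁₀(76.7/8.7) = 66.2 − 18.906 = 47.29 dB SPL.

47 dB SPL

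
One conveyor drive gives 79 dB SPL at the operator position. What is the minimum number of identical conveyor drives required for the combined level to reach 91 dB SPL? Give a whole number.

Need L₁ + 10·log₁₀ N ≥ 91, i.e. log₁₀ N ≥ 1.20.
N ≥ 10^(12.0/10) = 15.849, so N = 16.

16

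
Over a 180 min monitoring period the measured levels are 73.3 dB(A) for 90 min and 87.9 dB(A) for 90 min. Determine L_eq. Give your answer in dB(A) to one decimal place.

85.0 dB(A)

L_eq = 10·log₁₀[(1/T)·Σ tᵢ·10^(Lᵢ/10)] with T = 180 min.
Σ tᵢ·10^(Lᵢ/10) = 90·10^(73.3/10) + 90·10^(87.9/10) = 5.742e+10.
L_eq = 10·log₁₀(5.742e+10/180) = 85.04 dB(A).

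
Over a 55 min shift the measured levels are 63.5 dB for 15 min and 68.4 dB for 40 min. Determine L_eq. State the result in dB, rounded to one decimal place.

67.5 dB

L_eq = 10·log₁₀[(1/T)·Σ tᵢ·10^(Lᵢ/10)] with T = 55 min.
Σ tᵢ·10^(Lᵢ/10) = 15·10^(63.5/10) + 40·10^(68.4/10) = 3.103e+08.
L_eq = 10·log₁₀(3.103e+08/55) = 67.51 dB.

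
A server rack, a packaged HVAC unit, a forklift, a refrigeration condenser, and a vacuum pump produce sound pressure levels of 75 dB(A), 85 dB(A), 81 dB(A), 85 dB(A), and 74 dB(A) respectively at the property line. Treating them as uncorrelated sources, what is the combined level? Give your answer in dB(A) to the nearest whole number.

89 dB(A)

For uncorrelated sources the intensities add, so convert each level to linear form, sum, and take 10·log₁₀ of the total.
Σ 10^(L/10) = 10^(75/10) + 10^(85/10) + 10^(81/10) + 10^(85/10) + 10^(74/10) = 8.151e+08.
L_total = 10·log₁₀(8.151e+08) = 89.11 dB(A).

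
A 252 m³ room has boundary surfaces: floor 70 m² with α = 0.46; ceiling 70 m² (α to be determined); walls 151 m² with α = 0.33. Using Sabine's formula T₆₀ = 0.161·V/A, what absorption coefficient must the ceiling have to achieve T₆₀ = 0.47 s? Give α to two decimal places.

Required total absorption A = 0.161·252/0.47 = 86.32 m².
Absorption from the other surfaces = 70·0.46 + 151·0.33 = 82.03 m², so the ceiling must supply 4.29 m² over 70 m².
α = 4.29/70 = 0.061.

0.06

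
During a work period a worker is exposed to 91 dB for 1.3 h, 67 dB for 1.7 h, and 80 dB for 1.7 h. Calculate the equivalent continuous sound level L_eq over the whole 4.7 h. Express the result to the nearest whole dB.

The energy average is taken in the linear domain: L_eq = 10·log₁₀[(Σ tᵢ·10^(Lᵢ/10))/T], T = 4.7 h.
Σ tᵢ·10^(Lᵢ/10) = 1.3·10^(91/10) + 1.7·10^(67/10) + 1.7·10^(80/10) = 1.815e+09.
L_eq = 10·log₁₀(1.815e+09/4.7) = 85.87 dB.

86 dB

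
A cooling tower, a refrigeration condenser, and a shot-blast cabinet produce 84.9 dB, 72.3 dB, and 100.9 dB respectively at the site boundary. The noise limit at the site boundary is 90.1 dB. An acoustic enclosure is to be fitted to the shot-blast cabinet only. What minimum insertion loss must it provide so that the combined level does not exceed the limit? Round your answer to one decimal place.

12.5 dB

Fixed contribution from the other sources: Σ 10^(L/10) = 10^(84.9/10) + 10^(72.3/10) = 3.260e+08 (85.13 dB).
The limit corresponds to 10^(90.1/10) = 1.023e+09; subtracting the fixed part leaves 6.973e+08 for the shot-blast cabinet, i.e. 88.43 dB.
So the shot-blast cabinet must be reduced from 100.9 to 88.43 dB: IL = 12.47 dB.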